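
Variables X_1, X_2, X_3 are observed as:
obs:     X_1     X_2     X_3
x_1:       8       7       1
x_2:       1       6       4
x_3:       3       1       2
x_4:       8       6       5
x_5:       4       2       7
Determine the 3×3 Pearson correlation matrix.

Step 1 — column means:
  mean(X_1) = (8 + 1 + 3 + 8 + 4) / 5 = 24/5 = 4.8
  mean(X_2) = (7 + 6 + 1 + 6 + 2) / 5 = 22/5 = 4.4
  mean(X_3) = (1 + 4 + 2 + 5 + 7) / 5 = 19/5 = 3.8

Step 2 — sample variances and covariances s[i,j] = (1/(n-1)) · Σ_k (x_{k,i} - mean_i) · (x_{k,j} - mean_j), with n-1 = 4:
  s[X_1,X_1] = ((3.2)·(3.2) + (-3.8)·(-3.8) + (-1.8)·(-1.8) + (3.2)·(3.2) + (-0.8)·(-0.8)) / 4 = 38.8/4 = 9.7
  s[X_1,X_2] = ((3.2)·(2.6) + (-3.8)·(1.6) + (-1.8)·(-3.4) + (3.2)·(1.6) + (-0.8)·(-2.4)) / 4 = 15.4/4 = 3.85
  s[X_1,X_3] = ((3.2)·(-2.8) + (-3.8)·(0.2) + (-1.8)·(-1.8) + (3.2)·(1.2) + (-0.8)·(3.2)) / 4 = -5.2/4 = -1.3
  s[X_2,X_2] = ((2.6)·(2.6) + (1.6)·(1.6) + (-3.4)·(-3.4) + (1.6)·(1.6) + (-2.4)·(-2.4)) / 4 = 29.2/4 = 7.3
  s[X_2,X_3] = ((2.6)·(-2.8) + (1.6)·(0.2) + (-3.4)·(-1.8) + (1.6)·(1.2) + (-2.4)·(3.2)) / 4 = -6.6/4 = -1.65
  s[X_3,X_3] = ((-2.8)·(-2.8) + (0.2)·(0.2) + (-1.8)·(-1.8) + (1.2)·(1.2) + (3.2)·(3.2)) / 4 = 22.8/4 = 5.7
  Sample standard deviations s_i = √(s[i,i]):
  s(X_1) = √(9.7) = 3.1145
  s(X_2) = √(7.3) = 2.7019
  s(X_3) = √(5.7) = 2.3875

Step 3 — r_{ij} = s_{ij} / (s_i · s_j):
  r[X_1,X_1] = 1 (diagonal).
  r[X_1,X_2] = 3.85 / (3.1145 · 2.7019) = 3.85 / 8.4149 = 0.4575
  r[X_1,X_3] = -1.3 / (3.1145 · 2.3875) = -1.3 / 7.4357 = -0.1748
  r[X_2,X_2] = 1 (diagonal).
  r[X_2,X_3] = -1.65 / (2.7019 · 2.3875) = -1.65 / 6.4506 = -0.2558
  r[X_3,X_3] = 1 (diagonal).

R is symmetric with unit diagonal. Assembling:

R = [[1, 0.4575, -0.1748],
 [0.4575, 1, -0.2558],
 [-0.1748, -0.2558, 1]]


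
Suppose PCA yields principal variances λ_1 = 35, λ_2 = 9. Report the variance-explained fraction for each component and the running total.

Step 1 — total variance = trace(Sigma) = Σ λ_i = 35 + 9 = 44.

Step 2 — fraction explained by component i = λ_i / Σ λ:
  PC1: 35/44 = 0.7955
  PC2: 9/44 = 0.2045

Step 3 — cumulative fraction after k components = (λ_1 + ... + λ_k) / Σ λ:
  k = 1: 35/44 = 0.7955
  k = 2: (35 + 9)/44 = 44/44 = 1

Summary (fraction, with percent):

explained: PC1 0.7955 (79.55%), PC2 0.2045 (20.45%);  cumulative: 0.7955, 1


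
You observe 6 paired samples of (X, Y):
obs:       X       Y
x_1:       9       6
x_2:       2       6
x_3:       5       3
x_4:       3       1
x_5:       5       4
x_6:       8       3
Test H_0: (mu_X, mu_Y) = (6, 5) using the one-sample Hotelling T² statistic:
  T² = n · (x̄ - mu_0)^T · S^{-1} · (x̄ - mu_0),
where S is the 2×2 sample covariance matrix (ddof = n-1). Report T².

Step 1 — sample mean vector:
  mean(X) = (9 + 2 + 5 + 3 + 5 + 8) / 6 = 32/6 = 5.3333
  mean(Y) = (6 + 6 + 3 + 1 + 4 + 3) / 6 = 23/6 = 3.8333
  x̄ = (5.3333, 3.8333),  deviation x̄ - mu_0 = (5.3333, 3.8333) - (6, 5) = (-0.6667, -1.1667).

Step 2 — sample covariance matrix, S[i,j] = (1/(n-1)) · Σ_k (x_{k,i} - mean_i) · (x_{k,j} - mean_j), divisor n-1 = 5:
  S[X,X] = ((3.6667)·(3.6667) + (-3.3333)·(-3.3333) + (-0.3333)·(-0.3333) + (-2.3333)·(-2.3333) + (-0.3333)·(-0.3333) + (2.6667)·(2.6667)) / 5 = 37.3333/5 = 7.4667
  S[X,Y] = ((3.6667)·(2.1667) + (-3.3333)·(2.1667) + (-0.3333)·(-0.8333) + (-2.3333)·(-2.8333) + (-0.3333)·(0.1667) + (2.6667)·(-0.8333)) / 5 = 5.3333/5 = 1.0667
  S[Y,Y] = ((2.1667)·(2.1667) + (2.1667)·(2.1667) + (-0.8333)·(-0.8333) + (-2.8333)·(-2.8333) + (0.1667)·(0.1667) + (-0.8333)·(-0.8333)) / 5 = 18.8333/5 = 3.7667
  S = [[7.4667, 1.0667],
 [1.0667, 3.7667]].

Step 3 — invert S. det(S) = 7.4667·3.7667 - (1.0667)² = 26.9867.
  S^{-1} = (1/det) · [[d, -b], [-b, a]] = [[0.1396, -0.0395],
 [-0.0395, 0.2767]].

Step 4 — quadratic form (x̄ - mu_0)^T · S^{-1} · (x̄ - mu_0):
  S^{-1} · (x̄ - mu_0) = (-0.0469, -0.2964),
  (x̄ - mu_0)^T · [...] = (-0.6667)·(-0.0469) + (-1.1667)·(-0.2964) = 0.3771.

Step 5 — scale by n: T² = 6 · 0.3771 = 2.2628.

T² ≈ 2.2628


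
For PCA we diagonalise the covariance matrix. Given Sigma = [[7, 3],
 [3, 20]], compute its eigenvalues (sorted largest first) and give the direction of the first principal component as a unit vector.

Step 1 — characteristic polynomial of 2×2 Sigma:
  det(Sigma - λI) = λ² - trace · λ + det = 0.
  trace = 7 + 20 = 27, det = 7·20 - (3)² = 131.
Step 2 — discriminant:
  Δ = trace² - 4·det = 729 - 524 = 205.
Step 3 — eigenvalues:
  λ = (trace ± √Δ)/2 = (27 ± 14.3178)/2,
  λ_1 = 20.6589,  λ_2 = 6.3411.

Step 4 — unit eigenvector for λ_1: solve (Sigma - λ_1 I)v = 0. First row:
  (7 - 20.6589)·v_x + (3)·v_y = 0, i.e. (-13.6589)·v_x + (3)·v_y = 0,
  so v ∝ (b, λ_1 - a) = (3, 13.6589) = u.
  ||u|| = √((3)² + (13.6589)²) = √(195.5658) ≈ 13.9845,
  v_1 = u/||u|| ≈ (0.2145, 0.9767) (||v_1|| = 1).

λ_1 = 20.6589,  λ_2 = 6.3411;  v_1 ≈ (0.2145, 0.9767)


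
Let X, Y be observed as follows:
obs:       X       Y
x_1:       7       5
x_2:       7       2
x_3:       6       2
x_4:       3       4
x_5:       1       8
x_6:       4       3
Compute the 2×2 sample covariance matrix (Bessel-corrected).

Step 1 — column means:
  mean(X) = (7 + 7 + 6 + 3 + 1 + 4) / 6 = 28/6 = 4.6667
  mean(Y) = (5 + 2 + 2 + 4 + 8 + 3) / 6 = 24/6 = 4

Step 2 — sample covariance S[i,j] = (1/(n-1)) · Σ_k (x_{k,i} - mean_i) · (x_{k,j} - mean_j), with n-1 = 5.
  S[X,X] = ((2.3333)·(2.3333) + (2.3333)·(2.3333) + (1.3333)·(1.3333) + (-1.6667)·(-1.6667) + (-3.6667)·(-3.6667) + (-0.6667)·(-0.6667)) / 5 = 29.3333/5 = 5.8667
  S[X,Y] = ((2.3333)·(1) + (2.3333)·(-2) + (1.3333)·(-2) + (-1.6667)·(0) + (-3.6667)·(4) + (-0.6667)·(-1)) / 5 = -19/5 = -3.8
  S[Y,Y] = ((1)·(1) + (-2)·(-2) + (-2)·(-2) + (0)·(0) + (4)·(4) + (-1)·(-1)) / 5 = 26/5 = 5.2

S is symmetric (S[j,i] = S[i,j]). Assembling:

S = [[5.8667, -3.8],
 [-3.8, 5.2]]


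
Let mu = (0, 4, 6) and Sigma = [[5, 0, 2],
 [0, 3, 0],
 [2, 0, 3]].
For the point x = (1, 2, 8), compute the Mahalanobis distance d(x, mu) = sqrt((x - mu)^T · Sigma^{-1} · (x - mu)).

Step 1 — centre the observation: (x - mu) = (1, -2, 2).

Step 2 — invert Sigma (cofactor / det for 3×3, or solve directly):
  Sigma^{-1} = [[0.2727, 0, -0.1818],
 [0, 0.3333, 0],
 [-0.1818, 0, 0.4545]].

Step 3 — form the quadratic (x - mu)^T · Sigma^{-1} · (x - mu):
  Sigma^{-1} · (x - mu) = (-0.0909, -0.6667, 0.7273).
  (x - mu)^T · [Sigma^{-1} · (x - mu)] = (1)·(-0.0909) + (-2)·(-0.6667) + (2)·(0.7273) = 2.697.

Step 4 — take square root: d = √(2.697) ≈ 1.6422.

d(x, mu) = √(2.697) ≈ 1.6422


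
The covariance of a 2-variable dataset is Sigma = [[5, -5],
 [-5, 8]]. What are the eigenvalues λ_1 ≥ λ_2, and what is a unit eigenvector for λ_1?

Step 1 — characteristic polynomial of 2×2 Sigma:
  det(Sigma - λI) = λ² - trace · λ + det = 0.
  trace = 5 + 8 = 13, det = 5·8 - (-5)² = 15.
Step 2 — discriminant:
  Δ = trace² - 4·det = 169 - 60 = 109.
Step 3 — eigenvalues:
  λ = (trace ± √Δ)/2 = (13 ± 10.4403)/2,
  λ_1 = 11.7202,  λ_2 = 1.2798.

Step 4 — unit eigenvector for λ_1: solve (Sigma - λ_1 I)v = 0. First row:
  (5 - 11.7202)·v_x + (-5)·v_y = 0, i.e. (-6.7202)·v_x + (-5)·v_y = 0,
  so v ∝ (b, λ_1 - a) = (-5, 6.7202); multiply by -1 so the first entry is positive: u = (5, -6.7202).
  ||u|| = √((5)² + (-6.7202)²) = √(70.1605) ≈ 8.3762,
  v_1 = u/||u|| ≈ (0.5969, -0.8023) (||v_1|| = 1).

λ_1 = 11.7202,  λ_2 = 1.2798;  v_1 ≈ (0.5969, -0.8023)


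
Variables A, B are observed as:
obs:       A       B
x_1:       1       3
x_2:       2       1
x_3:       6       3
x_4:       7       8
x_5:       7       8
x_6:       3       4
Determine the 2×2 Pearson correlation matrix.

Step 1 — column means:
  mean(A) = (1 + 2 + 6 + 7 + 7 + 3) / 6 = 26/6 = 4.3333
  mean(B) = (3 + 1 + 3 + 8 + 8 + 4) / 6 = 27/6 = 4.5

Step 2 — sample variances and covariances s[i,j] = (1/(n-1)) · Σ_k (x_{k,i} - mean_i) · (x_{k,j} - mean_j), with n-1 = 5:
  s[A,A] = ((-3.3333)·(-3.3333) + (-2.3333)·(-2.3333) + (1.6667)·(1.6667) + (2.6667)·(2.6667) + (2.6667)·(2.6667) + (-1.3333)·(-1.3333)) / 5 = 35.3333/5 = 7.0667
  s[A,B] = ((-3.3333)·(-1.5) + (-2.3333)·(-3.5) + (1.6667)·(-1.5) + (2.6667)·(3.5) + (2.6667)·(3.5) + (-1.3333)·(-0.5)) / 5 = 30/5 = 6
  s[B,B] = ((-1.5)·(-1.5) + (-3.5)·(-3.5) + (-1.5)·(-1.5) + (3.5)·(3.5) + (3.5)·(3.5) + (-0.5)·(-0.5)) / 5 = 41.5/5 = 8.3
  Sample standard deviations s_i = √(s[i,i]):
  s(A) = √(7.0667) = 2.6583
  s(B) = √(8.3) = 2.881

Step 3 — r_{ij} = s_{ij} / (s_i · s_j):
  r[A,A] = 1 (diagonal).
  r[A,B] = 6 / (2.6583 · 2.881) = 6 / 7.6585 = 0.7834
  r[B,B] = 1 (diagonal).

R is symmetric with unit diagonal. Assembling:

R = [[1, 0.7834],
 [0.7834, 1]]


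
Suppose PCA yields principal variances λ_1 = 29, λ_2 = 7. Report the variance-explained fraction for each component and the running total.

Step 1 — total variance = trace(Sigma) = Σ λ_i = 29 + 7 = 36.

Step 2 — fraction explained by component i = λ_i / Σ λ:
  PC1: 29/36 = 0.8056
  PC2: 7/36 = 0.1944

Step 3 — cumulative fraction after k components = (λ_1 + ... + λ_k) / Σ λ:
  k = 1: 29/36 = 0.8056
  k = 2: (29 + 7)/36 = 36/36 = 1

Summary (fraction, with percent):

explained: PC1 0.8056 (80.56%), PC2 0.1944 (19.44%);  cumulative: 0.8056, 1


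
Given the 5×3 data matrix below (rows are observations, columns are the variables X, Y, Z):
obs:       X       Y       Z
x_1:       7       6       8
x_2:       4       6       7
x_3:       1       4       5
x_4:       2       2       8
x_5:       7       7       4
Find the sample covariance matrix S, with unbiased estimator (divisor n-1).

Step 1 — column means:
  mean(X) = (7 + 4 + 1 + 2 + 7) / 5 = 21/5 = 4.2
  mean(Y) = (6 + 6 + 4 + 2 + 7) / 5 = 25/5 = 5
  mean(Z) = (8 + 7 + 5 + 8 + 4) / 5 = 32/5 = 6.4

Step 2 — sample covariance S[i,j] = (1/(n-1)) · Σ_k (x_{k,i} - mean_i) · (x_{k,j} - mean_j), with n-1 = 4.
  S[X,X] = ((2.8)·(2.8) + (-0.2)·(-0.2) + (-3.2)·(-3.2) + (-2.2)·(-2.2) + (2.8)·(2.8)) / 4 = 30.8/4 = 7.7
  S[X,Y] = ((2.8)·(1) + (-0.2)·(1) + (-3.2)·(-1) + (-2.2)·(-3) + (2.8)·(2)) / 4 = 18/4 = 4.5
  S[X,Z] = ((2.8)·(1.6) + (-0.2)·(0.6) + (-3.2)·(-1.4) + (-2.2)·(1.6) + (2.8)·(-2.4)) / 4 = -1.4/4 = -0.35
  S[Y,Y] = ((1)·(1) + (1)·(1) + (-1)·(-1) + (-3)·(-3) + (2)·(2)) / 4 = 16/4 = 4
  S[Y,Z] = ((1)·(1.6) + (1)·(0.6) + (-1)·(-1.4) + (-3)·(1.6) + (2)·(-2.4)) / 4 = -6/4 = -1.5
  S[Z,Z] = ((1.6)·(1.6) + (0.6)·(0.6) + (-1.4)·(-1.4) + (1.6)·(1.6) + (-2.4)·(-2.4)) / 4 = 13.2/4 = 3.3

S is symmetric (S[j,i] = S[i,j]). Assembling:

S = [[7.7, 4.5, -0.35],
 [4.5, 4, -1.5],
 [-0.35, -1.5, 3.3]]


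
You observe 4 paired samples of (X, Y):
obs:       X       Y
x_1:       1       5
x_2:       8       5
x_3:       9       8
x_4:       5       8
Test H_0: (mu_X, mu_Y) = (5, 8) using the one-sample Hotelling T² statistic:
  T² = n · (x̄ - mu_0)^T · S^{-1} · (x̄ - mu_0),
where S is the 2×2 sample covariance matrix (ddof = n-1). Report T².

Step 1 — sample mean vector:
  mean(X) = (1 + 8 + 9 + 5) / 4 = 23/4 = 5.75
  mean(Y) = (5 + 5 + 8 + 8) / 4 = 26/4 = 6.5
  x̄ = (5.75, 6.5),  deviation x̄ - mu_0 = (5.75, 6.5) - (5, 8) = (0.75, -1.5).

Step 2 — sample covariance matrix, S[i,j] = (1/(n-1)) · Σ_k (x_{k,i} - mean_i) · (x_{k,j} - mean_j), divisor n-1 = 3:
  S[X,X] = ((-4.75)·(-4.75) + (2.25)·(2.25) + (3.25)·(3.25) + (-0.75)·(-0.75)) / 3 = 38.75/3 = 12.9167
  S[X,Y] = ((-4.75)·(-1.5) + (2.25)·(-1.5) + (3.25)·(1.5) + (-0.75)·(1.5)) / 3 = 7.5/3 = 2.5
  S[Y,Y] = ((-1.5)·(-1.5) + (-1.5)·(-1.5) + (1.5)·(1.5) + (1.5)·(1.5)) / 3 = 9/3 = 3
  S = [[12.9167, 2.5],
 [2.5, 3]].

Step 3 — invert S. det(S) = 12.9167·3 - (2.5)² = 32.5.
  S^{-1} = (1/det) · [[d, -b], [-b, a]] = [[0.0923, -0.0769],
 [-0.0769, 0.3974]].

Step 4 — quadratic form (x̄ - mu_0)^T · S^{-1} · (x̄ - mu_0):
  S^{-1} · (x̄ - mu_0) = (0.1846, -0.6538),
  (x̄ - mu_0)^T · [...] = (0.75)·(0.1846) + (-1.5)·(-0.6538) = 1.1192.

Step 5 — scale by n: T² = 4 · 1.1192 = 4.4769.

T² ≈ 4.4769


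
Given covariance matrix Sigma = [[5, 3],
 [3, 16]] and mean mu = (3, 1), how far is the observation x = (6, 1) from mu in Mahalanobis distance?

Step 1 — centre the observation: (x - mu) = (3, 0).

Step 2 — invert Sigma. det(Sigma) = 5·16 - (3)² = 71.
  Sigma^{-1} = (1/det) · [[d, -b], [-b, a]] = [[0.2254, -0.0423],
 [-0.0423, 0.0704]].

Step 3 — form the quadratic (x - mu)^T · Sigma^{-1} · (x - mu):
  Sigma^{-1} · (x - mu) = (0.6761, -0.1268).
  (x - mu)^T · [Sigma^{-1} · (x - mu)] = (3)·(0.6761) + (0)·(-0.1268) = 2.0282.

Step 4 — take square root: d = √(2.0282) ≈ 1.4241.

d(x, mu) = √(2.0282) ≈ 1.4241


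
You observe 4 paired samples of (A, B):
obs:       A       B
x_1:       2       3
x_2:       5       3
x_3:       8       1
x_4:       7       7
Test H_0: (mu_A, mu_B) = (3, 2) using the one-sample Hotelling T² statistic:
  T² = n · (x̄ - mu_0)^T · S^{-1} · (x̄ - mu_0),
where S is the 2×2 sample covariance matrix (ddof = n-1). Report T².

Step 1 — sample mean vector:
  mean(A) = (2 + 5 + 8 + 7) / 4 = 22/4 = 5.5
  mean(B) = (3 + 3 + 1 + 7) / 4 = 14/4 = 3.5
  x̄ = (5.5, 3.5),  deviation x̄ - mu_0 = (5.5, 3.5) - (3, 2) = (2.5, 1.5).

Step 2 — sample covariance matrix, S[i,j] = (1/(n-1)) · Σ_k (x_{k,i} - mean_i) · (x_{k,j} - mean_j), divisor n-1 = 3:
  S[A,A] = ((-3.5)·(-3.5) + (-0.5)·(-0.5) + (2.5)·(2.5) + (1.5)·(1.5)) / 3 = 21/3 = 7
  S[A,B] = ((-3.5)·(-0.5) + (-0.5)·(-0.5) + (2.5)·(-2.5) + (1.5)·(3.5)) / 3 = 1/3 = 0.3333
  S[B,B] = ((-0.5)·(-0.5) + (-0.5)·(-0.5) + (-2.5)·(-2.5) + (3.5)·(3.5)) / 3 = 19/3 = 6.3333
  S = [[7, 0.3333],
 [0.3333, 6.3333]].

Step 3 — invert S. det(S) = 7·6.3333 - (0.3333)² = 44.2222.
  S^{-1} = (1/det) · [[d, -b], [-b, a]] = [[0.1432, -0.0075],
 [-0.0075, 0.1583]].

Step 4 — quadratic form (x̄ - mu_0)^T · S^{-1} · (x̄ - mu_0):
  S^{-1} · (x̄ - mu_0) = (0.3467, 0.2186),
  (x̄ - mu_0)^T · [...] = (2.5)·(0.3467) + (1.5)·(0.2186) = 1.1947.

Step 5 — scale by n: T² = 4 · 1.1947 = 4.7789.

T² ≈ 4.7789


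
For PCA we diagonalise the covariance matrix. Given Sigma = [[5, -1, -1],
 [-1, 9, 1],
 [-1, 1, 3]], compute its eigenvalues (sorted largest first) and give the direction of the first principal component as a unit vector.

Step 1 — characteristic polynomial p(λ) = det(λI - Sigma) = λ³ - tr·λ² + c_1·λ - det, where tr = trace, c_1 = sum of the principal 2×2 minors, det = det(Sigma):
  tr = 5 + 9 + 3 = 17,
  c_1 = (5·9 - (-1)²) + (5·3 - (-1)²) + (9·3 - (1)²) = 44 + 14 + 26 = 84,
  det = 5·(9·3 - (1)²) - (-1)·((-1)·3 - (1)·(-1)) + (-1)·((-1)·(1) - 9·(-1)) = 5·(26) - (-1)·(-2) + (-1)·(8) = 120.
  So p(λ) = λ³ - 17λ² + 84λ - 120.
Step 2 — look for an integer root (rational root theorem: any rational root is an integer divisor of 120). Testing λ = 5:
  p(5) = 125 - 425 + 420 - 120 = 0  ✓
  Dividing out (λ - 5): p(λ) = (λ - 5)(λ² - 12λ + 24).
Step 3 — remaining eigenvalues from the quadratic λ² - 12λ + 24 = 0:
  Δ = 12² - 4·24 = 144 - 96 = 48,  λ = (12 ± √48)/2 = (12 ± 6.9282)/2 ≈ 9.4641 or 2.5359.
  Sorted: λ_1 = 9.4641,  λ_2 = 5,  λ_3 = 2.5359  (check: sum = 17 = tr ✓).

Step 4 — unit eigenvector for λ_1 ≈ 9.4641: v spans the null space of (Sigma - λ_1 I), whose rows are
  r_1 = (-4.4641, -1, -1),  r_2 = (-1, -0.4641, 1),  r_3 = (-1, 1, -6.4641).
  v is orthogonal to every row, so take v ∝ r_1 × r_2 = ((-1)·(1) - (-1)·(-0.4641), (-1)·(-1) - (-4.4641)·(1), (-4.4641)·(-0.4641) - (-1)·(-1)) ≈ (-1.4641, 5.4641, 1.0718).
  Rescale (multiply by -1 so the first nonzero entry is positive): u = (1.4641, -5.4641, -1.0718).
  ||u|| = √((1.4641)² + (-5.4641)² + (-1.0718)²) = √(33.1487) ≈ 5.7575,  v_1 = u/||u|| ≈ (0.2543, -0.949, -0.1862) (||v_1|| = 1).

λ_1 = 9.4641,  λ_2 = 5,  λ_3 = 2.5359;  v_1 ≈ (0.2543, -0.949, -0.1862)


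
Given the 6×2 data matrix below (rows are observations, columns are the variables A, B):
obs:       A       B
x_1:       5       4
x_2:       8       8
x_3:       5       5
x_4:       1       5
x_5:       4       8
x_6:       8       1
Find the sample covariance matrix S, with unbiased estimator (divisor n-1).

Step 1 — column means:
  mean(A) = (5 + 8 + 5 + 1 + 4 + 8) / 6 = 31/6 = 5.1667
  mean(B) = (4 + 8 + 5 + 5 + 8 + 1) / 6 = 31/6 = 5.1667

Step 2 — sample covariance S[i,j] = (1/(n-1)) · Σ_k (x_{k,i} - mean_i) · (x_{k,j} - mean_j), with n-1 = 5.
  S[A,A] = ((-0.1667)·(-0.1667) + (2.8333)·(2.8333) + (-0.1667)·(-0.1667) + (-4.1667)·(-4.1667) + (-1.1667)·(-1.1667) + (2.8333)·(2.8333)) / 5 = 34.8333/5 = 6.9667
  S[A,B] = ((-0.1667)·(-1.1667) + (2.8333)·(2.8333) + (-0.1667)·(-0.1667) + (-4.1667)·(-0.1667) + (-1.1667)·(2.8333) + (2.8333)·(-4.1667)) / 5 = -6.1667/5 = -1.2333
  S[B,B] = ((-1.1667)·(-1.1667) + (2.8333)·(2.8333) + (-0.1667)·(-0.1667) + (-0.1667)·(-0.1667) + (2.8333)·(2.8333) + (-4.1667)·(-4.1667)) / 5 = 34.8333/5 = 6.9667

S is symmetric (S[j,i] = S[i,j]). Assembling:

S = [[6.9667, -1.2333],
 [-1.2333, 6.9667]]


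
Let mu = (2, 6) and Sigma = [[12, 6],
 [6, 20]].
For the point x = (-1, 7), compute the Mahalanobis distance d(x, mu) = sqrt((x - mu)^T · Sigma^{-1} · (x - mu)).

Step 1 — centre the observation: (x - mu) = (-3, 1).

Step 2 — invert Sigma. det(Sigma) = 12·20 - (6)² = 204.
  Sigma^{-1} = (1/det) · [[d, -b], [-b, a]] = [[0.098, -0.0294],
 [-0.0294, 0.0588]].

Step 3 — form the quadratic (x - mu)^T · Sigma^{-1} · (x - mu):
  Sigma^{-1} · (x - mu) = (-0.3235, 0.1471).
  (x - mu)^T · [Sigma^{-1} · (x - mu)] = (-3)·(-0.3235) + (1)·(0.1471) = 1.1176.

Step 4 — take square root: d = √(1.1176) ≈ 1.0572.

d(x, mu) = √(1.1176) ≈ 1.0572


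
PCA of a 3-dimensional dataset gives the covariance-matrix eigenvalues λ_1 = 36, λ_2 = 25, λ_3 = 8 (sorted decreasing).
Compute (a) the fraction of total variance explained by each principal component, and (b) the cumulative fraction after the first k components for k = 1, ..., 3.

Step 1 — total variance = trace(Sigma) = Σ λ_i = 36 + 25 + 8 = 69.

Step 2 — fraction explained by component i = λ_i / Σ λ:
  PC1: 36/69 = 0.5217
  PC2: 25/69 = 0.3623
  PC3: 8/69 = 0.1159

Step 3 — cumulative fraction after k components = (λ_1 + ... + λ_k) / Σ λ:
  k = 1: 36/69 = 0.5217
  k = 2: (36 + 25)/69 = 61/69 = 0.8841
  k = 3: (36 + 25 + 8)/69 = 69/69 = 1

Summary (fraction, with percent):

explained: PC1 0.5217 (52.17%), PC2 0.3623 (36.23%), PC3 0.1159 (11.59%);  cumulative: 0.5217, 0.8841, 1


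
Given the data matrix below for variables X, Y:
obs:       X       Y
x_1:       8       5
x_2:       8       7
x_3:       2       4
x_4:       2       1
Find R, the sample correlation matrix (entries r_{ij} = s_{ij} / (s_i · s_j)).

Step 1 — column means:
  mean(X) = (8 + 8 + 2 + 2) / 4 = 20/4 = 5
  mean(Y) = (5 + 7 + 4 + 1) / 4 = 17/4 = 4.25

Step 2 — sample variances and covariances s[i,j] = (1/(n-1)) · Σ_k (x_{k,i} - mean_i) · (x_{k,j} - mean_j), with n-1 = 3:
  s[X,X] = ((3)·(3) + (3)·(3) + (-3)·(-3) + (-3)·(-3)) / 3 = 36/3 = 12
  s[X,Y] = ((3)·(0.75) + (3)·(2.75) + (-3)·(-0.25) + (-3)·(-3.25)) / 3 = 21/3 = 7
  s[Y,Y] = ((0.75)·(0.75) + (2.75)·(2.75) + (-0.25)·(-0.25) + (-3.25)·(-3.25)) / 3 = 18.75/3 = 6.25
  Sample standard deviations s_i = √(s[i,i]):
  s(X) = √(12) = 3.4641
  s(Y) = √(6.25) = 2.5

Step 3 — r_{ij} = s_{ij} / (s_i · s_j):
  r[X,X] = 1 (diagonal).
  r[X,Y] = 7 / (3.4641 · 2.5) = 7 / 8.6603 = 0.8083
  r[Y,Y] = 1 (diagonal).

R is symmetric with unit diagonal. Assembling:

R = [[1, 0.8083],
 [0.8083, 1]]


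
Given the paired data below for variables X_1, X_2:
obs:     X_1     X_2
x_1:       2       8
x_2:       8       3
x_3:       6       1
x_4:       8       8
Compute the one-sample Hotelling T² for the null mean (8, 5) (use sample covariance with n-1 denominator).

Step 1 — sample mean vector:
  mean(X_1) = (2 + 8 + 6 + 8) / 4 = 24/4 = 6
  mean(X_2) = (8 + 3 + 1 + 8) / 4 = 20/4 = 5
  x̄ = (6, 5),  deviation x̄ - mu_0 = (6, 5) - (8, 5) = (-2, 0).

Step 2 — sample covariance matrix, S[i,j] = (1/(n-1)) · Σ_k (x_{k,i} - mean_i) · (x_{k,j} - mean_j), divisor n-1 = 3:
  S[X_1,X_1] = ((-4)·(-4) + (2)·(2) + (0)·(0) + (2)·(2)) / 3 = 24/3 = 8
  S[X_1,X_2] = ((-4)·(3) + (2)·(-2) + (0)·(-4) + (2)·(3)) / 3 = -10/3 = -3.3333
  S[X_2,X_2] = ((3)·(3) + (-2)·(-2) + (-4)·(-4) + (3)·(3)) / 3 = 38/3 = 12.6667
  S = [[8, -3.3333],
 [-3.3333, 12.6667]].

Step 3 — invert S. det(S) = 8·12.6667 - (-3.3333)² = 90.2222.
  S^{-1} = (1/det) · [[d, -b], [-b, a]] = [[0.1404, 0.0369],
 [0.0369, 0.0887]].

Step 4 — quadratic form (x̄ - mu_0)^T · S^{-1} · (x̄ - mu_0):
  S^{-1} · (x̄ - mu_0) = (-0.2808, -0.0739),
  (x̄ - mu_0)^T · [...] = (-2)·(-0.2808) + (0)·(-0.0739) = 0.5616.

Step 5 — scale by n: T² = 4 · 0.5616 = 2.2463.

T² ≈ 2.2463


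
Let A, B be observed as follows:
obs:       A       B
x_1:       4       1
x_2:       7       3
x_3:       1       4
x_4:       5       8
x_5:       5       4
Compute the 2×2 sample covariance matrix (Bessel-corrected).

Step 1 — column means:
  mean(A) = (4 + 7 + 1 + 5 + 5) / 5 = 22/5 = 4.4
  mean(B) = (1 + 3 + 4 + 8 + 4) / 5 = 20/5 = 4

Step 2 — sample covariance S[i,j] = (1/(n-1)) · Σ_k (x_{k,i} - mean_i) · (x_{k,j} - mean_j), with n-1 = 4.
  S[A,A] = ((-0.4)·(-0.4) + (2.6)·(2.6) + (-3.4)·(-3.4) + (0.6)·(0.6) + (0.6)·(0.6)) / 4 = 19.2/4 = 4.8
  S[A,B] = ((-0.4)·(-3) + (2.6)·(-1) + (-3.4)·(0) + (0.6)·(4) + (0.6)·(0)) / 4 = 1/4 = 0.25
  S[B,B] = ((-3)·(-3) + (-1)·(-1) + (0)·(0) + (4)·(4) + (0)·(0)) / 4 = 26/4 = 6.5

S is symmetric (S[j,i] = S[i,j]). Assembling:

S = [[4.8, 0.25],
 [0.25, 6.5]]


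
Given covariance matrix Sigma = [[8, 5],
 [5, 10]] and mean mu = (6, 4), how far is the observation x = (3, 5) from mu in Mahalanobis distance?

Step 1 — centre the observation: (x - mu) = (-3, 1).

Step 2 — invert Sigma. det(Sigma) = 8·10 - (5)² = 55.
  Sigma^{-1} = (1/det) · [[d, -b], [-b, a]] = [[0.1818, -0.0909],
 [-0.0909, 0.1455]].

Step 3 — form the quadratic (x - mu)^T · Sigma^{-1} · (x - mu):
  Sigma^{-1} · (x - mu) = (-0.6364, 0.4182).
  (x - mu)^T · [Sigma^{-1} · (x - mu)] = (-3)·(-0.6364) + (1)·(0.4182) = 2.3273.

Step 4 — take square root: d = √(2.3273) ≈ 1.5255.

d(x, mu) = √(2.3273) ≈ 1.5255


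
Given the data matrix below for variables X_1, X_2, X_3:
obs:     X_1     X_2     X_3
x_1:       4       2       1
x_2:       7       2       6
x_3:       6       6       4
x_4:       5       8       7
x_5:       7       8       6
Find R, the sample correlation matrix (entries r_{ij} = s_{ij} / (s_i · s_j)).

Step 1 — column means:
  mean(X_1) = (4 + 7 + 6 + 5 + 7) / 5 = 29/5 = 5.8
  mean(X_2) = (2 + 2 + 6 + 8 + 8) / 5 = 26/5 = 5.2
  mean(X_3) = (1 + 6 + 4 + 7 + 6) / 5 = 24/5 = 4.8

Step 2 — sample variances and covariances s[i,j] = (1/(n-1)) · Σ_k (x_{k,i} - mean_i) · (x_{k,j} - mean_j), with n-1 = 4:
  s[X_1,X_1] = ((-1.8)·(-1.8) + (1.2)·(1.2) + (0.2)·(0.2) + (-0.8)·(-0.8) + (1.2)·(1.2)) / 4 = 6.8/4 = 1.7
  s[X_1,X_2] = ((-1.8)·(-3.2) + (1.2)·(-3.2) + (0.2)·(0.8) + (-0.8)·(2.8) + (1.2)·(2.8)) / 4 = 3.2/4 = 0.8
  s[X_1,X_3] = ((-1.8)·(-3.8) + (1.2)·(1.2) + (0.2)·(-0.8) + (-0.8)·(2.2) + (1.2)·(1.2)) / 4 = 7.8/4 = 1.95
  s[X_2,X_2] = ((-3.2)·(-3.2) + (-3.2)·(-3.2) + (0.8)·(0.8) + (2.8)·(2.8) + (2.8)·(2.8)) / 4 = 36.8/4 = 9.2
  s[X_2,X_3] = ((-3.2)·(-3.8) + (-3.2)·(1.2) + (0.8)·(-0.8) + (2.8)·(2.2) + (2.8)·(1.2)) / 4 = 17.2/4 = 4.3
  s[X_3,X_3] = ((-3.8)·(-3.8) + (1.2)·(1.2) + (-0.8)·(-0.8) + (2.2)·(2.2) + (1.2)·(1.2)) / 4 = 22.8/4 = 5.7
  Sample standard deviations s_i = √(s[i,i]):
  s(X_1) = √(1.7) = 1.3038
  s(X_2) = √(9.2) = 3.0332
  s(X_3) = √(5.7) = 2.3875

Step 3 — r_{ij} = s_{ij} / (s_i · s_j):
  r[X_1,X_1] = 1 (diagonal).
  r[X_1,X_2] = 0.8 / (1.3038 · 3.0332) = 0.8 / 3.9547 = 0.2023
  r[X_1,X_3] = 1.95 / (1.3038 · 2.3875) = 1.95 / 3.1129 = 0.6264
  r[X_2,X_2] = 1 (diagonal).
  r[X_2,X_3] = 4.3 / (3.0332 · 2.3875) = 4.3 / 7.2415 = 0.5938
  r[X_3,X_3] = 1 (diagonal).

R is symmetric with unit diagonal. Assembling:

R = [[1, 0.2023, 0.6264],
 [0.2023, 1, 0.5938],
 [0.6264, 0.5938, 1]]


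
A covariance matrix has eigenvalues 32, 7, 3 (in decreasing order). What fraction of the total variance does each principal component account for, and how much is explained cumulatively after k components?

Step 1 — total variance = trace(Sigma) = Σ λ_i = 32 + 7 + 3 = 42.

Step 2 — fraction explained by component i = λ_i / Σ λ:
  PC1: 32/42 = 0.7619
  PC2: 7/42 = 0.1667
  PC3: 3/42 = 0.0714

Step 3 — cumulative fraction after k components = (λ_1 + ... + λ_k) / Σ λ:
  k = 1: 32/42 = 0.7619
  k = 2: (32 + 7)/42 = 39/42 = 0.9286
  k = 3: (32 + 7 + 3)/42 = 42/42 = 1

Summary (fraction, with percent):

explained: PC1 0.7619 (76.19%), PC2 0.1667 (16.67%), PC3 0.0714 (7.14%);  cumulative: 0.7619, 0.9286, 1


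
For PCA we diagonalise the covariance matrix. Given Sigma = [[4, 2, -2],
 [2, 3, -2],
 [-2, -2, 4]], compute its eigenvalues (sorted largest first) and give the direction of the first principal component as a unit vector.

Step 1 — characteristic polynomial p(λ) = det(λI - Sigma) = λ³ - tr·λ² + c_1·λ - det, where tr = trace, c_1 = sum of the principal 2×2 minors, det = det(Sigma):
  tr = 4 + 3 + 4 = 11,
  c_1 = (4·3 - (2)²) + (4·4 - (-2)²) + (3·4 - (-2)²) = 8 + 12 + 8 = 28,
  det = 4·(3·4 - (-2)²) - (2)·((2)·4 - (-2)·(-2)) + (-2)·((2)·(-2) - 3·(-2)) = 4·(8) - (2)·(4) + (-2)·(2) = 20.
  So p(λ) = λ³ - 11λ² + 28λ - 20.
Step 2 — look for an integer root (rational root theorem: any rational root is an integer divisor of 20). Testing λ = 2:
  p(2) = 8 - 44 + 56 - 20 = 0  ✓
  Dividing out (λ - 2): p(λ) = (λ - 2)(λ² - 9λ + 10).
Step 3 — remaining eigenvalues from the quadratic λ² - 9λ + 10 = 0:
  Δ = 9² - 4·10 = 81 - 40 = 41,  λ = (9 ± √41)/2 = (9 ± 6.4031)/2 ≈ 7.7016 or 1.2984.
  Sorted: λ_1 = 7.7016,  λ_2 = 2,  λ_3 = 1.2984  (check: sum = 11 = tr ✓).

Step 4 — unit eigenvector for λ_1 ≈ 7.7016: v spans the null space of (Sigma - λ_1 I), whose rows are
  r_1 = (-3.7016, 2, -2),  r_2 = (2, -4.7016, -2),  r_3 = (-2, -2, -3.7016).
  v is orthogonal to every row, so take v ∝ r_1 × r_2 = ((2)·(-2) - (-2)·(-4.7016), (-2)·(2) - (-3.7016)·(-2), (-3.7016)·(-4.7016) - (2)·(2)) ≈ (-13.4031, -11.4031, 13.4031).
  Rescale (multiply by -1 so the first nonzero entry is positive): u = (13.4031, 11.4031, -13.4031).
  ||u|| = √((13.4031)² + (11.4031)² + (-13.4031)²) = √(489.3187) ≈ 22.1205,  v_1 = u/||u|| ≈ (0.6059, 0.5155, -0.6059) (||v_1|| = 1).

λ_1 = 7.7016,  λ_2 = 2,  λ_3 = 1.2984;  v_1 ≈ (0.6059, 0.5155, -0.6059)


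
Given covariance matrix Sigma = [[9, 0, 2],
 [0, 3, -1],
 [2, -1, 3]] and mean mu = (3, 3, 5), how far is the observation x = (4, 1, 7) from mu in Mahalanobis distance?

Step 1 — centre the observation: (x - mu) = (1, -2, 2).

Step 2 — invert Sigma (cofactor / det for 3×3, or solve directly):
  Sigma^{-1} = [[0.1333, -0.0333, -0.1],
 [-0.0333, 0.3833, 0.15],
 [-0.1, 0.15, 0.45]].

Step 3 — form the quadratic (x - mu)^T · Sigma^{-1} · (x - mu):
  Sigma^{-1} · (x - mu) = (0, -0.5, 0.5).
  (x - mu)^T · [Sigma^{-1} · (x - mu)] = (1)·(0) + (-2)·(-0.5) + (2)·(0.5) = 2.

Step 4 — take square root: d = √(2) ≈ 1.4142.

d(x, mu) = √(2) ≈ 1.4142


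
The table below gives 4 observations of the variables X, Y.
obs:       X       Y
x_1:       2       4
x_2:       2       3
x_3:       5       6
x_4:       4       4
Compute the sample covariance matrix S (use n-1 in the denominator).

Step 1 — column means:
  mean(X) = (2 + 2 + 5 + 4) / 4 = 13/4 = 3.25
  mean(Y) = (4 + 3 + 6 + 4) / 4 = 17/4 = 4.25

Step 2 — sample covariance S[i,j] = (1/(n-1)) · Σ_k (x_{k,i} - mean_i) · (x_{k,j} - mean_j), with n-1 = 3.
  S[X,X] = ((-1.25)·(-1.25) + (-1.25)·(-1.25) + (1.75)·(1.75) + (0.75)·(0.75)) / 3 = 6.75/3 = 2.25
  S[X,Y] = ((-1.25)·(-0.25) + (-1.25)·(-1.25) + (1.75)·(1.75) + (0.75)·(-0.25)) / 3 = 4.75/3 = 1.5833
  S[Y,Y] = ((-0.25)·(-0.25) + (-1.25)·(-1.25) + (1.75)·(1.75) + (-0.25)·(-0.25)) / 3 = 4.75/3 = 1.5833

S is symmetric (S[j,i] = S[i,j]). Assembling:

S = [[2.25, 1.5833],
 [1.5833, 1.5833]]


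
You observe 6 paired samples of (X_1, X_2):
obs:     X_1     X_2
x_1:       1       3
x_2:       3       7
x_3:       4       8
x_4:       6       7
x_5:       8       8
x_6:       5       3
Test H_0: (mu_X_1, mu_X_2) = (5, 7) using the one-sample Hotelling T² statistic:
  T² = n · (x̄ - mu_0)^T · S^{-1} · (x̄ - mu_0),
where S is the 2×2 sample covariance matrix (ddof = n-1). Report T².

Step 1 — sample mean vector:
  mean(X_1) = (1 + 3 + 4 + 6 + 8 + 5) / 6 = 27/6 = 4.5
  mean(X_2) = (3 + 7 + 8 + 7 + 8 + 3) / 6 = 36/6 = 6
  x̄ = (4.5, 6),  deviation x̄ - mu_0 = (4.5, 6) - (5, 7) = (-0.5, -1).

Step 2 — sample covariance matrix, S[i,j] = (1/(n-1)) · Σ_k (x_{k,i} - mean_i) · (x_{k,j} - mean_j), divisor n-1 = 5:
  S[X_1,X_1] = ((-3.5)·(-3.5) + (-1.5)·(-1.5) + (-0.5)·(-0.5) + (1.5)·(1.5) + (3.5)·(3.5) + (0.5)·(0.5)) / 5 = 29.5/5 = 5.9
  S[X_1,X_2] = ((-3.5)·(-3) + (-1.5)·(1) + (-0.5)·(2) + (1.5)·(1) + (3.5)·(2) + (0.5)·(-3)) / 5 = 15/5 = 3
  S[X_2,X_2] = ((-3)·(-3) + (1)·(1) + (2)·(2) + (1)·(1) + (2)·(2) + (-3)·(-3)) / 5 = 28/5 = 5.6
  S = [[5.9, 3],
 [3, 5.6]].

Step 3 — invert S. det(S) = 5.9·5.6 - (3)² = 24.04.
  S^{-1} = (1/det) · [[d, -b], [-b, a]] = [[0.2329, -0.1248],
 [-0.1248, 0.2454]].

Step 4 — quadratic form (x̄ - mu_0)^T · S^{-1} · (x̄ - mu_0):
  S^{-1} · (x̄ - mu_0) = (0.0083, -0.183),
  (x̄ - mu_0)^T · [...] = (-0.5)·(0.0083) + (-1)·(-0.183) = 0.1789.

Step 5 — scale by n: T² = 6 · 0.1789 = 1.0732.

T² ≈ 1.0732


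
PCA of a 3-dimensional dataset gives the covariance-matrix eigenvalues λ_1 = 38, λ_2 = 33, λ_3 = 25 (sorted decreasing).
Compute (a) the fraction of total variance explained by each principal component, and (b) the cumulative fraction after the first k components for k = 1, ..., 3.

Step 1 — total variance = trace(Sigma) = Σ λ_i = 38 + 33 + 25 = 96.

Step 2 — fraction explained by component i = λ_i / Σ λ:
  PC1: 38/96 = 0.3958
  PC2: 33/96 = 0.3438
  PC3: 25/96 = 0.2604

Step 3 — cumulative fraction after k components = (λ_1 + ... + λ_k) / Σ λ:
  k = 1: 38/96 = 0.3958
  k = 2: (38 + 33)/96 = 71/96 = 0.7396
  k = 3: (38 + 33 + 25)/96 = 96/96 = 1

Summary (fraction, with percent):

explained: PC1 0.3958 (39.58%), PC2 0.3438 (34.38%), PC3 0.2604 (26.04%);  cumulative: 0.3958, 0.7396, 1


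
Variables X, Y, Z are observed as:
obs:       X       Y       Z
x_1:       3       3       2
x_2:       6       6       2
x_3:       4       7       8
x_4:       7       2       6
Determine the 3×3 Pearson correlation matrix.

Step 1 — column means:
  mean(X) = (3 + 6 + 4 + 7) / 4 = 20/4 = 5
  mean(Y) = (3 + 6 + 7 + 2) / 4 = 18/4 = 4.5
  mean(Z) = (2 + 2 + 8 + 6) / 4 = 18/4 = 4.5

Step 2 — sample variances and covariances s[i,j] = (1/(n-1)) · Σ_k (x_{k,i} - mean_i) · (x_{k,j} - mean_j), with n-1 = 3:
  s[X,X] = ((-2)·(-2) + (1)·(1) + (-1)·(-1) + (2)·(2)) / 3 = 10/3 = 3.3333
  s[X,Y] = ((-2)·(-1.5) + (1)·(1.5) + (-1)·(2.5) + (2)·(-2.5)) / 3 = -3/3 = -1
  s[X,Z] = ((-2)·(-2.5) + (1)·(-2.5) + (-1)·(3.5) + (2)·(1.5)) / 3 = 2/3 = 0.6667
  s[Y,Y] = ((-1.5)·(-1.5) + (1.5)·(1.5) + (2.5)·(2.5) + (-2.5)·(-2.5)) / 3 = 17/3 = 5.6667
  s[Y,Z] = ((-1.5)·(-2.5) + (1.5)·(-2.5) + (2.5)·(3.5) + (-2.5)·(1.5)) / 3 = 5/3 = 1.6667
  s[Z,Z] = ((-2.5)·(-2.5) + (-2.5)·(-2.5) + (3.5)·(3.5) + (1.5)·(1.5)) / 3 = 27/3 = 9
  Sample standard deviations s_i = √(s[i,i]):
  s(X) = √(3.3333) = 1.8257
  s(Y) = √(5.6667) = 2.3805
  s(Z) = √(9) = 3

Step 3 — r_{ij} = s_{ij} / (s_i · s_j):
  r[X,X] = 1 (diagonal).
  r[X,Y] = -1 / (1.8257 · 2.3805) = -1 / 4.3461 = -0.2301
  r[X,Z] = 0.6667 / (1.8257 · 3) = 0.6667 / 5.4772 = 0.1217
  r[Y,Y] = 1 (diagonal).
  r[Y,Z] = 1.6667 / (2.3805 · 3) = 1.6667 / 7.1414 = 0.2334
  r[Z,Z] = 1 (diagonal).

R is symmetric with unit diagonal. Assembling:

R = [[1, -0.2301, 0.1217],
 [-0.2301, 1, 0.2334],
 [0.1217, 0.2334, 1]]


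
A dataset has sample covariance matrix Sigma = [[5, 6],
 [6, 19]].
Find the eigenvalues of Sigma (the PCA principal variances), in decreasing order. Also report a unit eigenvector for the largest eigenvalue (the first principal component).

Step 1 — characteristic polynomial of 2×2 Sigma:
  det(Sigma - λI) = λ² - trace · λ + det = 0.
  trace = 5 + 19 = 24, det = 5·19 - (6)² = 59.
Step 2 — discriminant:
  Δ = trace² - 4·det = 576 - 236 = 340.
Step 3 — eigenvalues:
  λ = (trace ± √Δ)/2 = (24 ± 18.4391)/2,
  λ_1 = 21.2195,  λ_2 = 2.7805.

Step 4 — unit eigenvector for λ_1: solve (Sigma - λ_1 I)v = 0. First row:
  (5 - 21.2195)·v_x + (6)·v_y = 0, i.e. (-16.2195)·v_x + (6)·v_y = 0,
  so v ∝ (b, λ_1 - a) = (6, 16.2195) = u.
  ||u|| = √((6)² + (16.2195)²) = √(299.0736) ≈ 17.2937,
  v_1 = u/||u|| ≈ (0.3469, 0.9379) (||v_1|| = 1).

λ_1 = 21.2195,  λ_2 = 2.7805;  v_1 ≈ (0.3469, 0.9379)


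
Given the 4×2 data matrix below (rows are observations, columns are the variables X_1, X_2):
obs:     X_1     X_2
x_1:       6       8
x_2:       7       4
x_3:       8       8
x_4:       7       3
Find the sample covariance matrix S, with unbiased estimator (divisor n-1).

Step 1 — column means:
  mean(X_1) = (6 + 7 + 8 + 7) / 4 = 28/4 = 7
  mean(X_2) = (8 + 4 + 8 + 3) / 4 = 23/4 = 5.75

Step 2 — sample covariance S[i,j] = (1/(n-1)) · Σ_k (x_{k,i} - mean_i) · (x_{k,j} - mean_j), with n-1 = 3.
  S[X_1,X_1] = ((-1)·(-1) + (0)·(0) + (1)·(1) + (0)·(0)) / 3 = 2/3 = 0.6667
  S[X_1,X_2] = ((-1)·(2.25) + (0)·(-1.75) + (1)·(2.25) + (0)·(-2.75)) / 3 = 0/3 = 0
  S[X_2,X_2] = ((2.25)·(2.25) + (-1.75)·(-1.75) + (2.25)·(2.25) + (-2.75)·(-2.75)) / 3 = 20.75/3 = 6.9167

S is symmetric (S[j,i] = S[i,j]). Assembling:

S = [[0.6667, 0],
 [0, 6.9167]]


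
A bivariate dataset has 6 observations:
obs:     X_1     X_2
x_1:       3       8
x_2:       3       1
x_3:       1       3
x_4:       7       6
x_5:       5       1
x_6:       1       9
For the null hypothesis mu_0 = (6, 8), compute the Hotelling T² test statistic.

Step 1 — sample mean vector:
  mean(X_1) = (3 + 3 + 1 + 7 + 5 + 1) / 6 = 20/6 = 3.3333
  mean(X_2) = (8 + 1 + 3 + 6 + 1 + 9) / 6 = 28/6 = 4.6667
  x̄ = (3.3333, 4.6667),  deviation x̄ - mu_0 = (3.3333, 4.6667) - (6, 8) = (-2.6667, -3.3333).

Step 2 — sample covariance matrix, S[i,j] = (1/(n-1)) · Σ_k (x_{k,i} - mean_i) · (x_{k,j} - mean_j), divisor n-1 = 5:
  S[X_1,X_1] = ((-0.3333)·(-0.3333) + (-0.3333)·(-0.3333) + (-2.3333)·(-2.3333) + (3.6667)·(3.6667) + (1.6667)·(1.6667) + (-2.3333)·(-2.3333)) / 5 = 27.3333/5 = 5.4667
  S[X_1,X_2] = ((-0.3333)·(3.3333) + (-0.3333)·(-3.6667) + (-2.3333)·(-1.6667) + (3.6667)·(1.3333) + (1.6667)·(-3.6667) + (-2.3333)·(4.3333)) / 5 = -7.3333/5 = -1.4667
  S[X_2,X_2] = ((3.3333)·(3.3333) + (-3.6667)·(-3.6667) + (-1.6667)·(-1.6667) + (1.3333)·(1.3333) + (-3.6667)·(-3.6667) + (4.3333)·(4.3333)) / 5 = 61.3333/5 = 12.2667
  S = [[5.4667, -1.4667],
 [-1.4667, 12.2667]].

Step 3 — invert S. det(S) = 5.4667·12.2667 - (-1.4667)² = 64.9067.
  S^{-1} = (1/det) · [[d, -b], [-b, a]] = [[0.189, 0.0226],
 [0.0226, 0.0842]].

Step 4 — quadratic form (x̄ - mu_0)^T · S^{-1} · (x̄ - mu_0):
  S^{-1} · (x̄ - mu_0) = (-0.5793, -0.341),
  (x̄ - mu_0)^T · [...] = (-2.6667)·(-0.5793) + (-3.3333)·(-0.341) = 2.6815.

Step 5 — scale by n: T² = 6 · 2.6815 = 16.0887.

T² ≈ 16.0887


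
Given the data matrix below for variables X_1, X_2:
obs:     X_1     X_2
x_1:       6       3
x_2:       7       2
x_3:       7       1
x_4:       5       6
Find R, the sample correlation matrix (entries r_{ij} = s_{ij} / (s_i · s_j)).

Step 1 — column means:
  mean(X_1) = (6 + 7 + 7 + 5) / 4 = 25/4 = 6.25
  mean(X_2) = (3 + 2 + 1 + 6) / 4 = 12/4 = 3

Step 2 — sample variances and covariances s[i,j] = (1/(n-1)) · Σ_k (x_{k,i} - mean_i) · (x_{k,j} - mean_j), with n-1 = 3:
  s[X_1,X_1] = ((-0.25)·(-0.25) + (0.75)·(0.75) + (0.75)·(0.75) + (-1.25)·(-1.25)) / 3 = 2.75/3 = 0.9167
  s[X_1,X_2] = ((-0.25)·(0) + (0.75)·(-1) + (0.75)·(-2) + (-1.25)·(3)) / 3 = -6/3 = -2
  s[X_2,X_2] = ((0)·(0) + (-1)·(-1) + (-2)·(-2) + (3)·(3)) / 3 = 14/3 = 4.6667
  Sample standard deviations s_i = √(s[i,i]):
  s(X_1) = √(0.9167) = 0.9574
  s(X_2) = √(4.6667) = 2.1602

Step 3 — r_{ij} = s_{ij} / (s_i · s_j):
  r[X_1,X_1] = 1 (diagonal).
  r[X_1,X_2] = -2 / (0.9574 · 2.1602) = -2 / 2.0683 = -0.967
  r[X_2,X_2] = 1 (diagonal).

R is symmetric with unit diagonal. Assembling:

R = [[1, -0.967],
 [-0.967, 1]]


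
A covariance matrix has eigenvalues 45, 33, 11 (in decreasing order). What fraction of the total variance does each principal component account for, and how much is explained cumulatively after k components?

Step 1 — total variance = trace(Sigma) = Σ λ_i = 45 + 33 + 11 = 89.

Step 2 — fraction explained by component i = λ_i / Σ λ:
  PC1: 45/89 = 0.5056
  PC2: 33/89 = 0.3708
  PC3: 11/89 = 0.1236

Step 3 — cumulative fraction after k components = (λ_1 + ... + λ_k) / Σ λ:
  k = 1: 45/89 = 0.5056
  k = 2: (45 + 33)/89 = 78/89 = 0.8764
  k = 3: (45 + 33 + 11)/89 = 89/89 = 1

Summary (fraction, with percent):

explained: PC1 0.5056 (50.56%), PC2 0.3708 (37.08%), PC3 0.1236 (12.36%);  cumulative: 0.5056, 0.8764, 1


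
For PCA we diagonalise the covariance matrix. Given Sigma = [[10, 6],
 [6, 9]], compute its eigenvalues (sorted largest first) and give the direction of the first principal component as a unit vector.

Step 1 — characteristic polynomial of 2×2 Sigma:
  det(Sigma - λI) = λ² - trace · λ + det = 0.
  trace = 10 + 9 = 19, det = 10·9 - (6)² = 54.
Step 2 — discriminant:
  Δ = trace² - 4·det = 361 - 216 = 145.
Step 3 — eigenvalues:
  λ = (trace ± √Δ)/2 = (19 ± 12.0416)/2,
  λ_1 = 15.5208,  λ_2 = 3.4792.

Step 4 — unit eigenvector for λ_1: solve (Sigma - λ_1 I)v = 0. First row:
  (10 - 15.5208)·v_x + (6)·v_y = 0, i.e. (-5.5208)·v_x + (6)·v_y = 0,
  so v ∝ (b, λ_1 - a) = (6, 5.5208) = u.
  ||u|| = √((6)² + (5.5208)²) = √(66.4792) ≈ 8.1535,
  v_1 = u/||u|| ≈ (0.7359, 0.6771) (||v_1|| = 1).

λ_1 = 15.5208,  λ_2 = 3.4792;  v_1 ≈ (0.7359, 0.6771)


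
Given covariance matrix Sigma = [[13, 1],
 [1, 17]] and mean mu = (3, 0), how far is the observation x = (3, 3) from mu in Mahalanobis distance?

Step 1 — centre the observation: (x - mu) = (0, 3).

Step 2 — invert Sigma. det(Sigma) = 13·17 - (1)² = 220.
  Sigma^{-1} = (1/det) · [[d, -b], [-b, a]] = [[0.0773, -0.0045],
 [-0.0045, 0.0591]].

Step 3 — form the quadratic (x - mu)^T · Sigma^{-1} · (x - mu):
  Sigma^{-1} · (x - mu) = (-0.0136, 0.1773).
  (x - mu)^T · [Sigma^{-1} · (x - mu)] = (0)·(-0.0136) + (3)·(0.1773) = 0.5318.

Step 4 — take square root: d = √(0.5318) ≈ 0.7293.

d(x, mu) = √(0.5318) ≈ 0.7293


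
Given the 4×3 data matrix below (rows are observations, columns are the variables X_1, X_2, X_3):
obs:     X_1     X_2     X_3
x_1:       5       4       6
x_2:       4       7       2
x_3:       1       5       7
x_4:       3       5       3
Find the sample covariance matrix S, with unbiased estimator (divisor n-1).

Step 1 — column means:
  mean(X_1) = (5 + 4 + 1 + 3) / 4 = 13/4 = 3.25
  mean(X_2) = (4 + 7 + 5 + 5) / 4 = 21/4 = 5.25
  mean(X_3) = (6 + 2 + 7 + 3) / 4 = 18/4 = 4.5

Step 2 — sample covariance S[i,j] = (1/(n-1)) · Σ_k (x_{k,i} - mean_i) · (x_{k,j} - mean_j), with n-1 = 3.
  S[X_1,X_1] = ((1.75)·(1.75) + (0.75)·(0.75) + (-2.25)·(-2.25) + (-0.25)·(-0.25)) / 3 = 8.75/3 = 2.9167
  S[X_1,X_2] = ((1.75)·(-1.25) + (0.75)·(1.75) + (-2.25)·(-0.25) + (-0.25)·(-0.25)) / 3 = -0.25/3 = -0.0833
  S[X_1,X_3] = ((1.75)·(1.5) + (0.75)·(-2.5) + (-2.25)·(2.5) + (-0.25)·(-1.5)) / 3 = -4.5/3 = -1.5
  S[X_2,X_2] = ((-1.25)·(-1.25) + (1.75)·(1.75) + (-0.25)·(-0.25) + (-0.25)·(-0.25)) / 3 = 4.75/3 = 1.5833
  S[X_2,X_3] = ((-1.25)·(1.5) + (1.75)·(-2.5) + (-0.25)·(2.5) + (-0.25)·(-1.5)) / 3 = -6.5/3 = -2.1667
  S[X_3,X_3] = ((1.5)·(1.5) + (-2.5)·(-2.5) + (2.5)·(2.5) + (-1.5)·(-1.5)) / 3 = 17/3 = 5.6667

S is symmetric (S[j,i] = S[i,j]). Assembling:

S = [[2.9167, -0.0833, -1.5],
 [-0.0833, 1.5833, -2.1667],
 [-1.5, -2.1667, 5.6667]]
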